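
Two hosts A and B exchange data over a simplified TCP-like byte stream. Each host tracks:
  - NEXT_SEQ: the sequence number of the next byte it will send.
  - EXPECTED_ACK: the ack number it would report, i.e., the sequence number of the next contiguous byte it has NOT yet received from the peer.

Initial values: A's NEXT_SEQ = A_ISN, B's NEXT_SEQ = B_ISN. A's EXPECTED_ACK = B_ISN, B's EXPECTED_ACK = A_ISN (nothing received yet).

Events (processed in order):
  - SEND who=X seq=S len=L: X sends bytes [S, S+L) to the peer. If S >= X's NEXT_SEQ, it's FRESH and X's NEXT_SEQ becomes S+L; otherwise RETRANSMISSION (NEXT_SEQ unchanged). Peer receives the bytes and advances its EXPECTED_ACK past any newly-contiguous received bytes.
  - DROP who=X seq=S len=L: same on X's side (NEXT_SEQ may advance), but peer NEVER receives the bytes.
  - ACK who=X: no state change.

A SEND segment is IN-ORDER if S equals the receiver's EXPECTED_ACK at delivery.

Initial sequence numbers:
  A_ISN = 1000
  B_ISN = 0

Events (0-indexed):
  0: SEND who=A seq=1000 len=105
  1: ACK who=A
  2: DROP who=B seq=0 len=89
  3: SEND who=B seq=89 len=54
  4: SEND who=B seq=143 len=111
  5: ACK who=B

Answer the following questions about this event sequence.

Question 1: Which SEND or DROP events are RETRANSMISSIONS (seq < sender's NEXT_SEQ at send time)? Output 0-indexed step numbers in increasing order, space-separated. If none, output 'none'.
Answer: none

Derivation:
Step 0: SEND seq=1000 -> fresh
Step 2: DROP seq=0 -> fresh
Step 3: SEND seq=89 -> fresh
Step 4: SEND seq=143 -> fresh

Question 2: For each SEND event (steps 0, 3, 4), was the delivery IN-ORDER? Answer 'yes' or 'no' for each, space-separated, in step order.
Answer: yes no no

Derivation:
Step 0: SEND seq=1000 -> in-order
Step 3: SEND seq=89 -> out-of-order
Step 4: SEND seq=143 -> out-of-order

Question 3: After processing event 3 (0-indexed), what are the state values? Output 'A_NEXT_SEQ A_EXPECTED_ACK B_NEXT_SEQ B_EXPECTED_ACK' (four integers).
After event 0: A_seq=1105 A_ack=0 B_seq=0 B_ack=1105
After event 1: A_seq=1105 A_ack=0 B_seq=0 B_ack=1105
After event 2: A_seq=1105 A_ack=0 B_seq=89 B_ack=1105
After event 3: A_seq=1105 A_ack=0 B_seq=143 B_ack=1105

1105 0 143 1105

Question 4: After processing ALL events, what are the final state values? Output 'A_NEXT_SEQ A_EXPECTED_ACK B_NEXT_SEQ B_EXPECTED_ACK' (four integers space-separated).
After event 0: A_seq=1105 A_ack=0 B_seq=0 B_ack=1105
After event 1: A_seq=1105 A_ack=0 B_seq=0 B_ack=1105
After event 2: A_seq=1105 A_ack=0 B_seq=89 B_ack=1105
After event 3: A_seq=1105 A_ack=0 B_seq=143 B_ack=1105
After event 4: A_seq=1105 A_ack=0 B_seq=254 B_ack=1105
After event 5: A_seq=1105 A_ack=0 B_seq=254 B_ack=1105

Answer: 1105 0 254 1105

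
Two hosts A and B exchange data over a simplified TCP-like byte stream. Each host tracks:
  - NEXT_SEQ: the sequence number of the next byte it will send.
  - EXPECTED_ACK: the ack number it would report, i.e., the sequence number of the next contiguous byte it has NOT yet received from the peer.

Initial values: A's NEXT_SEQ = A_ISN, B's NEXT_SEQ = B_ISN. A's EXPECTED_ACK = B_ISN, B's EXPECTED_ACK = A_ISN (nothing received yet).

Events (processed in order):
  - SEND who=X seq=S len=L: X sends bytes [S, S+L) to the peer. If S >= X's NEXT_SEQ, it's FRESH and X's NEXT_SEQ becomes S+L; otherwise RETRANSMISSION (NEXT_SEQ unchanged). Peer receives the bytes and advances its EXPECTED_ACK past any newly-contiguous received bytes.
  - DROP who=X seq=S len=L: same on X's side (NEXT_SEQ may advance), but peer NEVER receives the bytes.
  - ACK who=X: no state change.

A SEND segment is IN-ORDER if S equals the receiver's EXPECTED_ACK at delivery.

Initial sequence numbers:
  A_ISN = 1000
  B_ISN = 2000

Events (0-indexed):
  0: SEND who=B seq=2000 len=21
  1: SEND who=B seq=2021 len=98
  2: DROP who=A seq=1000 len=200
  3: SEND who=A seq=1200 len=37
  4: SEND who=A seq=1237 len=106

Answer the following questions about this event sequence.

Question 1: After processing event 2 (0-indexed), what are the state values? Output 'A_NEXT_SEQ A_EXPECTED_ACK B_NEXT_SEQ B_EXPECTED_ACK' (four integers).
After event 0: A_seq=1000 A_ack=2021 B_seq=2021 B_ack=1000
After event 1: A_seq=1000 A_ack=2119 B_seq=2119 B_ack=1000
After event 2: A_seq=1200 A_ack=2119 B_seq=2119 B_ack=1000

1200 2119 2119 1000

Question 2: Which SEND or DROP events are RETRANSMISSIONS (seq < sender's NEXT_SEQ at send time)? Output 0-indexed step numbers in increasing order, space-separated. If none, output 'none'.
Answer: none

Derivation:
Step 0: SEND seq=2000 -> fresh
Step 1: SEND seq=2021 -> fresh
Step 2: DROP seq=1000 -> fresh
Step 3: SEND seq=1200 -> fresh
Step 4: SEND seq=1237 -> fresh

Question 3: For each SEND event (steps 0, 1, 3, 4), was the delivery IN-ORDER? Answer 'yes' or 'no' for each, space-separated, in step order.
Answer: yes yes no no

Derivation:
Step 0: SEND seq=2000 -> in-order
Step 1: SEND seq=2021 -> in-order
Step 3: SEND seq=1200 -> out-of-order
Step 4: SEND seq=1237 -> out-of-order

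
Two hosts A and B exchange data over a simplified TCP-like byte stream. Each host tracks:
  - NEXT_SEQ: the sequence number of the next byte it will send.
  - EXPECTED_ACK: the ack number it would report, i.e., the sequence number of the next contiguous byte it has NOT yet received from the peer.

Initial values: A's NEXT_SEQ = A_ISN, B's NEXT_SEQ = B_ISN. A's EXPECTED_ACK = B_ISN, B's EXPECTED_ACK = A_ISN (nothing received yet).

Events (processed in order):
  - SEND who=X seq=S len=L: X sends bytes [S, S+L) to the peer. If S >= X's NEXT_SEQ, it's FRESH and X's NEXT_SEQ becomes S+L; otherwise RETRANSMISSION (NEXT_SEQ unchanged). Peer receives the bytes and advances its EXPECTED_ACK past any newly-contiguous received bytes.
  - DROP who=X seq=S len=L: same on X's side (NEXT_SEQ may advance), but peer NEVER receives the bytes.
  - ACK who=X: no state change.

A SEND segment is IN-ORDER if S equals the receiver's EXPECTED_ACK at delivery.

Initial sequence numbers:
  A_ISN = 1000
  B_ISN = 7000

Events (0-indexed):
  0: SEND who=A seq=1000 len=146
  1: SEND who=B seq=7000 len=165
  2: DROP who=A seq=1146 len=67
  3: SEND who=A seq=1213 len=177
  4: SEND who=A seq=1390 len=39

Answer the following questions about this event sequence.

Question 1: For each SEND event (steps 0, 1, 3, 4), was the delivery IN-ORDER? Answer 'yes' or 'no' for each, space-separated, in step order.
Step 0: SEND seq=1000 -> in-order
Step 1: SEND seq=7000 -> in-order
Step 3: SEND seq=1213 -> out-of-order
Step 4: SEND seq=1390 -> out-of-order

Answer: yes yes no no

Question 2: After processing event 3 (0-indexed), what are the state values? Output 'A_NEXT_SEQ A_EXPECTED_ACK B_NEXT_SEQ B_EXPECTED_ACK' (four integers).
After event 0: A_seq=1146 A_ack=7000 B_seq=7000 B_ack=1146
After event 1: A_seq=1146 A_ack=7165 B_seq=7165 B_ack=1146
After event 2: A_seq=1213 A_ack=7165 B_seq=7165 B_ack=1146
After event 3: A_seq=1390 A_ack=7165 B_seq=7165 B_ack=1146

1390 7165 7165 1146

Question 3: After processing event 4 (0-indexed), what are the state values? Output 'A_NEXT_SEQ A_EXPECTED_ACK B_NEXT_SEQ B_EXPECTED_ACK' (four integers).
After event 0: A_seq=1146 A_ack=7000 B_seq=7000 B_ack=1146
After event 1: A_seq=1146 A_ack=7165 B_seq=7165 B_ack=1146
After event 2: A_seq=1213 A_ack=7165 B_seq=7165 B_ack=1146
After event 3: A_seq=1390 A_ack=7165 B_seq=7165 B_ack=1146
After event 4: A_seq=1429 A_ack=7165 B_seq=7165 B_ack=1146

1429 7165 7165 1146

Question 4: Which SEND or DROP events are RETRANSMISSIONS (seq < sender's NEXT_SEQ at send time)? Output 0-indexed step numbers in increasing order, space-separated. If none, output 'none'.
Answer: none

Derivation:
Step 0: SEND seq=1000 -> fresh
Step 1: SEND seq=7000 -> fresh
Step 2: DROP seq=1146 -> fresh
Step 3: SEND seq=1213 -> fresh
Step 4: SEND seq=1390 -> fresh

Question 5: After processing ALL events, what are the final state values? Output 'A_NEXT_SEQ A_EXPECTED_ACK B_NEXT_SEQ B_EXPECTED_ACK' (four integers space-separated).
Answer: 1429 7165 7165 1146

Derivation:
After event 0: A_seq=1146 A_ack=7000 B_seq=7000 B_ack=1146
After event 1: A_seq=1146 A_ack=7165 B_seq=7165 B_ack=1146
After event 2: A_seq=1213 A_ack=7165 B_seq=7165 B_ack=1146
After event 3: A_seq=1390 A_ack=7165 B_seq=7165 B_ack=1146
After event 4: A_seq=1429 A_ack=7165 B_seq=7165 B_ack=1146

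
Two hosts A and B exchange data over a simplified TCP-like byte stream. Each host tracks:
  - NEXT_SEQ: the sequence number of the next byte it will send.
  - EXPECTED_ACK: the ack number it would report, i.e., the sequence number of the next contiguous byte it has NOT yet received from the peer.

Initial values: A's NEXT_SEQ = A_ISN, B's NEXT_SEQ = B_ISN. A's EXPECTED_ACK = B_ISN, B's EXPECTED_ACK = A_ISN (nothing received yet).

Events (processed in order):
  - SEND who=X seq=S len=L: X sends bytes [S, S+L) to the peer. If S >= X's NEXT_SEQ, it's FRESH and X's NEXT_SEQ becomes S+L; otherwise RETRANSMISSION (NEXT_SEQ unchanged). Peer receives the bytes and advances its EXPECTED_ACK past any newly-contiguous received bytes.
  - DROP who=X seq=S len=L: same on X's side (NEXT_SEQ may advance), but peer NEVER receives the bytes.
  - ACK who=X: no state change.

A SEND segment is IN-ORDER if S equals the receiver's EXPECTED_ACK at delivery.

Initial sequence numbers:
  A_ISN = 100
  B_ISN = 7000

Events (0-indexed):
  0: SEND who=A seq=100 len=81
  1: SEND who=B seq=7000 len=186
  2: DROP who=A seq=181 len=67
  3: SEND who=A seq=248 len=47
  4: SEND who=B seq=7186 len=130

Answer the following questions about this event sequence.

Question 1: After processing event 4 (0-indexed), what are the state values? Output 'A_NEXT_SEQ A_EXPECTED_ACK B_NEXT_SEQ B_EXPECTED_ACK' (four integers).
After event 0: A_seq=181 A_ack=7000 B_seq=7000 B_ack=181
After event 1: A_seq=181 A_ack=7186 B_seq=7186 B_ack=181
After event 2: A_seq=248 A_ack=7186 B_seq=7186 B_ack=181
After event 3: A_seq=295 A_ack=7186 B_seq=7186 B_ack=181
After event 4: A_seq=295 A_ack=7316 B_seq=7316 B_ack=181

295 7316 7316 181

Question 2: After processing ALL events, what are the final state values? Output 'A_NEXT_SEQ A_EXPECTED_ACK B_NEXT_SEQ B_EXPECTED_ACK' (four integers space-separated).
After event 0: A_seq=181 A_ack=7000 B_seq=7000 B_ack=181
After event 1: A_seq=181 A_ack=7186 B_seq=7186 B_ack=181
After event 2: A_seq=248 A_ack=7186 B_seq=7186 B_ack=181
After event 3: A_seq=295 A_ack=7186 B_seq=7186 B_ack=181
After event 4: A_seq=295 A_ack=7316 B_seq=7316 B_ack=181

Answer: 295 7316 7316 181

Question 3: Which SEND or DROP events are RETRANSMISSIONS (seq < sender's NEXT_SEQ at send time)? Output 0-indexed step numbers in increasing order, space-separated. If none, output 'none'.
Step 0: SEND seq=100 -> fresh
Step 1: SEND seq=7000 -> fresh
Step 2: DROP seq=181 -> fresh
Step 3: SEND seq=248 -> fresh
Step 4: SEND seq=7186 -> fresh

Answer: none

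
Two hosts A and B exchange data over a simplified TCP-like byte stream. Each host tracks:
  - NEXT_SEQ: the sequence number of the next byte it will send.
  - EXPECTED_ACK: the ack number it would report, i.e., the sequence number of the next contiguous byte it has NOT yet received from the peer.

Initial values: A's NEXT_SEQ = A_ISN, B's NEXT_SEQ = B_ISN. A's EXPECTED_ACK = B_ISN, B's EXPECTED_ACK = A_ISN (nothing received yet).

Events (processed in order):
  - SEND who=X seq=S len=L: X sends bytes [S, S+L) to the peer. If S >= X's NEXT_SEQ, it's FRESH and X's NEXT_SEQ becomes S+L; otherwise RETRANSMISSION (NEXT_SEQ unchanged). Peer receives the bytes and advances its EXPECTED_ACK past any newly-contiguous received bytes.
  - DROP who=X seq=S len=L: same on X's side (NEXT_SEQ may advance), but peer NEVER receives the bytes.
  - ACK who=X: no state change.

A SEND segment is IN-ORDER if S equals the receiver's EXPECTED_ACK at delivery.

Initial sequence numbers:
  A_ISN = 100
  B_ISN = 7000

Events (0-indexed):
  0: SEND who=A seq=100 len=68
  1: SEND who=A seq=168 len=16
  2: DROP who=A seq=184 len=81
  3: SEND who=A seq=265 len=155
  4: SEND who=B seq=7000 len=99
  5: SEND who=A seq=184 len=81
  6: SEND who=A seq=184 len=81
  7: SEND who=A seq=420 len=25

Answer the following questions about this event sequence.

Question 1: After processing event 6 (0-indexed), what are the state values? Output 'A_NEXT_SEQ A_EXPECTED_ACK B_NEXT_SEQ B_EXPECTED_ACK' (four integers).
After event 0: A_seq=168 A_ack=7000 B_seq=7000 B_ack=168
After event 1: A_seq=184 A_ack=7000 B_seq=7000 B_ack=184
After event 2: A_seq=265 A_ack=7000 B_seq=7000 B_ack=184
After event 3: A_seq=420 A_ack=7000 B_seq=7000 B_ack=184
After event 4: A_seq=420 A_ack=7099 B_seq=7099 B_ack=184
After event 5: A_seq=420 A_ack=7099 B_seq=7099 B_ack=420
After event 6: A_seq=420 A_ack=7099 B_seq=7099 B_ack=420

420 7099 7099 420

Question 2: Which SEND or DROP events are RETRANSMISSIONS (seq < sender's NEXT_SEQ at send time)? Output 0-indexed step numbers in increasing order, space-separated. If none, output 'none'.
Answer: 5 6

Derivation:
Step 0: SEND seq=100 -> fresh
Step 1: SEND seq=168 -> fresh
Step 2: DROP seq=184 -> fresh
Step 3: SEND seq=265 -> fresh
Step 4: SEND seq=7000 -> fresh
Step 5: SEND seq=184 -> retransmit
Step 6: SEND seq=184 -> retransmit
Step 7: SEND seq=420 -> fresh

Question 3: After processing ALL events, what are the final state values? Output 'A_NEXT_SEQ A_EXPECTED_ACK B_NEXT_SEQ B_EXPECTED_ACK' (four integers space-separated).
Answer: 445 7099 7099 445

Derivation:
After event 0: A_seq=168 A_ack=7000 B_seq=7000 B_ack=168
After event 1: A_seq=184 A_ack=7000 B_seq=7000 B_ack=184
After event 2: A_seq=265 A_ack=7000 B_seq=7000 B_ack=184
After event 3: A_seq=420 A_ack=7000 B_seq=7000 B_ack=184
After event 4: A_seq=420 A_ack=7099 B_seq=7099 B_ack=184
After event 5: A_seq=420 A_ack=7099 B_seq=7099 B_ack=420
After event 6: A_seq=420 A_ack=7099 B_seq=7099 B_ack=420
After event 7: A_seq=445 A_ack=7099 B_seq=7099 B_ack=445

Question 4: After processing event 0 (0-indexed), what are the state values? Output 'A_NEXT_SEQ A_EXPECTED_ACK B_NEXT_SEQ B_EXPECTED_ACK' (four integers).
After event 0: A_seq=168 A_ack=7000 B_seq=7000 B_ack=168

168 7000 7000 168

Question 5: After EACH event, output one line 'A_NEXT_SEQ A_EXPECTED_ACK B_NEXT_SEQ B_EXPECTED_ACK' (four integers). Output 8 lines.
168 7000 7000 168
184 7000 7000 184
265 7000 7000 184
420 7000 7000 184
420 7099 7099 184
420 7099 7099 420
420 7099 7099 420
445 7099 7099 445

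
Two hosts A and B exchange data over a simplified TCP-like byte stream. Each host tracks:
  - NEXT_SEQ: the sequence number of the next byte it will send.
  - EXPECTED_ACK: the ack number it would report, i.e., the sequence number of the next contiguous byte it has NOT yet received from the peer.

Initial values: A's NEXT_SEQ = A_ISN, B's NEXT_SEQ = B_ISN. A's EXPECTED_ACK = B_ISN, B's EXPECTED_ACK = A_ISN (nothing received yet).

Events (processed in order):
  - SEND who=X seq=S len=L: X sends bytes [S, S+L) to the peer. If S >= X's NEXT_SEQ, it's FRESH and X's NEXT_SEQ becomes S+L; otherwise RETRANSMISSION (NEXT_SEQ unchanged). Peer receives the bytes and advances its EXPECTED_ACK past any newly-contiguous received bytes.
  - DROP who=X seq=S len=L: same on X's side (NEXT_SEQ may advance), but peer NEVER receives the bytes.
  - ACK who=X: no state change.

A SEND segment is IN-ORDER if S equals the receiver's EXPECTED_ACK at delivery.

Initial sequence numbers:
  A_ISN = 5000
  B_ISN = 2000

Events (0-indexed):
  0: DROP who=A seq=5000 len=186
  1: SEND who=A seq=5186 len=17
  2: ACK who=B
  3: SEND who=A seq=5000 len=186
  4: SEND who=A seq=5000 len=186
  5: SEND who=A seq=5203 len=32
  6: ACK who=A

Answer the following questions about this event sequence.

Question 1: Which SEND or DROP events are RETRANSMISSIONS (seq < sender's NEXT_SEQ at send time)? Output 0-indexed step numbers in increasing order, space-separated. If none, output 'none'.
Answer: 3 4

Derivation:
Step 0: DROP seq=5000 -> fresh
Step 1: SEND seq=5186 -> fresh
Step 3: SEND seq=5000 -> retransmit
Step 4: SEND seq=5000 -> retransmit
Step 5: SEND seq=5203 -> fresh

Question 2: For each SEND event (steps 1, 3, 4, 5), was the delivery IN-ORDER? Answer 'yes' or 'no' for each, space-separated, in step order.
Answer: no yes no yes

Derivation:
Step 1: SEND seq=5186 -> out-of-order
Step 3: SEND seq=5000 -> in-order
Step 4: SEND seq=5000 -> out-of-order
Step 5: SEND seq=5203 -> in-order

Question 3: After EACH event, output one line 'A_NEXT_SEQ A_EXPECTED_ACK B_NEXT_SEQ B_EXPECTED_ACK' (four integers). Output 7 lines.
5186 2000 2000 5000
5203 2000 2000 5000
5203 2000 2000 5000
5203 2000 2000 5203
5203 2000 2000 5203
5235 2000 2000 5235
5235 2000 2000 5235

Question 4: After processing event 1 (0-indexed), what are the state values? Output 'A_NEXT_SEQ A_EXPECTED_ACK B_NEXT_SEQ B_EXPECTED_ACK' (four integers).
After event 0: A_seq=5186 A_ack=2000 B_seq=2000 B_ack=5000
After event 1: A_seq=5203 A_ack=2000 B_seq=2000 B_ack=5000

5203 2000 2000 5000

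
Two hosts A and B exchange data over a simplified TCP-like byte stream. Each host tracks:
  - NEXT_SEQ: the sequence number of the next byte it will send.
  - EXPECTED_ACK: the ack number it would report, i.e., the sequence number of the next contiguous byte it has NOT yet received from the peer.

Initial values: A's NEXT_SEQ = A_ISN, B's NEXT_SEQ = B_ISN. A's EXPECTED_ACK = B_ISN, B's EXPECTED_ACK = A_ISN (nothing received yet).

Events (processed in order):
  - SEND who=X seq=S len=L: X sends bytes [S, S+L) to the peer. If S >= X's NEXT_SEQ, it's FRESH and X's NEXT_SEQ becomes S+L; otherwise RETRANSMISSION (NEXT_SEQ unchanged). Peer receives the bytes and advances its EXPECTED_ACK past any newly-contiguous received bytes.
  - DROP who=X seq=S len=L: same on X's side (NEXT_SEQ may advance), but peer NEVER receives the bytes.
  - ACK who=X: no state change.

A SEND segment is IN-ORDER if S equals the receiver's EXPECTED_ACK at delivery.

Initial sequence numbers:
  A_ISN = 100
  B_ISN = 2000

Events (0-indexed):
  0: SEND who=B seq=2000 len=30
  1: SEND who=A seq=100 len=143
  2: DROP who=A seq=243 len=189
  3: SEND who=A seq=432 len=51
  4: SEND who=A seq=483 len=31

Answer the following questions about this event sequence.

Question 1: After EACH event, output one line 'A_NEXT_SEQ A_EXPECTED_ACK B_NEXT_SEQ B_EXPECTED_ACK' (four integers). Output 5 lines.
100 2030 2030 100
243 2030 2030 243
432 2030 2030 243
483 2030 2030 243
514 2030 2030 243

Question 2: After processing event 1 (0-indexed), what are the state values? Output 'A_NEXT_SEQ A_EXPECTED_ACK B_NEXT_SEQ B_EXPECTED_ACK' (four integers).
After event 0: A_seq=100 A_ack=2030 B_seq=2030 B_ack=100
After event 1: A_seq=243 A_ack=2030 B_seq=2030 B_ack=243

243 2030 2030 243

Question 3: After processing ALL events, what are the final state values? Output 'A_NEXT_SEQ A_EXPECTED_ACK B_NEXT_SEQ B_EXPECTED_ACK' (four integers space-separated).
After event 0: A_seq=100 A_ack=2030 B_seq=2030 B_ack=100
After event 1: A_seq=243 A_ack=2030 B_seq=2030 B_ack=243
After event 2: A_seq=432 A_ack=2030 B_seq=2030 B_ack=243
After event 3: A_seq=483 A_ack=2030 B_seq=2030 B_ack=243
After event 4: A_seq=514 A_ack=2030 B_seq=2030 B_ack=243

Answer: 514 2030 2030 243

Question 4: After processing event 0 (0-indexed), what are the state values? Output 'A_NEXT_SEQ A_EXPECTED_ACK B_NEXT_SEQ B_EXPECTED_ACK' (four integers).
After event 0: A_seq=100 A_ack=2030 B_seq=2030 B_ack=100

100 2030 2030 100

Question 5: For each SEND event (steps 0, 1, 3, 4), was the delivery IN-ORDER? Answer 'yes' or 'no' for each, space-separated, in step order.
Answer: yes yes no no

Derivation:
Step 0: SEND seq=2000 -> in-order
Step 1: SEND seq=100 -> in-order
Step 3: SEND seq=432 -> out-of-order
Step 4: SEND seq=483 -> out-of-order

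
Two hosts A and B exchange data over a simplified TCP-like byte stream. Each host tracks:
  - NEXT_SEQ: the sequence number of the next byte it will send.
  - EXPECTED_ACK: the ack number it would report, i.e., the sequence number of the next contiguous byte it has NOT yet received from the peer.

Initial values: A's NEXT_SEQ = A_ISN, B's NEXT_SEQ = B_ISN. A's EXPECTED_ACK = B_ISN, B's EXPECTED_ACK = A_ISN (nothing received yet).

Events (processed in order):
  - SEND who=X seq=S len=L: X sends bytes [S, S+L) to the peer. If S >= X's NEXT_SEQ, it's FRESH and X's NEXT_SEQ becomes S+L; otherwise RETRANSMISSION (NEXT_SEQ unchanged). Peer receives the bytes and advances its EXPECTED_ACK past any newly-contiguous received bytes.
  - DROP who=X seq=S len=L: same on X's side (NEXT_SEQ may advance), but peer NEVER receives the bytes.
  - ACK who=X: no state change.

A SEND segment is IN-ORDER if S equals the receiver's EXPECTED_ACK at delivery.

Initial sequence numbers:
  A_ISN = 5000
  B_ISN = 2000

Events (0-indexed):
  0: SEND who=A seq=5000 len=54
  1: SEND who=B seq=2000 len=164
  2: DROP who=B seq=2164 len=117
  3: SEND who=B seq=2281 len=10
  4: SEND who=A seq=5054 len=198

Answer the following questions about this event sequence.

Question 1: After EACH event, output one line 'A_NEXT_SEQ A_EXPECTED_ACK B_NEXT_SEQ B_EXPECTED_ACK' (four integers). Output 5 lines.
5054 2000 2000 5054
5054 2164 2164 5054
5054 2164 2281 5054
5054 2164 2291 5054
5252 2164 2291 5252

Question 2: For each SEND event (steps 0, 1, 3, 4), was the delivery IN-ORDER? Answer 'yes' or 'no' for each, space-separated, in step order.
Step 0: SEND seq=5000 -> in-order
Step 1: SEND seq=2000 -> in-order
Step 3: SEND seq=2281 -> out-of-order
Step 4: SEND seq=5054 -> in-order

Answer: yes yes no yes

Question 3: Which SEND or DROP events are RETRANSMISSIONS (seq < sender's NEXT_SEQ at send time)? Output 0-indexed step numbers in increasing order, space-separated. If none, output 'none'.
Answer: none

Derivation:
Step 0: SEND seq=5000 -> fresh
Step 1: SEND seq=2000 -> fresh
Step 2: DROP seq=2164 -> fresh
Step 3: SEND seq=2281 -> fresh
Step 4: SEND seq=5054 -> fresh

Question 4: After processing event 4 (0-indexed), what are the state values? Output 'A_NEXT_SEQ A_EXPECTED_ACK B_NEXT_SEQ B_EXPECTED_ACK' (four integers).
After event 0: A_seq=5054 A_ack=2000 B_seq=2000 B_ack=5054
After event 1: A_seq=5054 A_ack=2164 B_seq=2164 B_ack=5054
After event 2: A_seq=5054 A_ack=2164 B_seq=2281 B_ack=5054
After event 3: A_seq=5054 A_ack=2164 B_seq=2291 B_ack=5054
After event 4: A_seq=5252 A_ack=2164 B_seq=2291 B_ack=5252

5252 2164 2291 5252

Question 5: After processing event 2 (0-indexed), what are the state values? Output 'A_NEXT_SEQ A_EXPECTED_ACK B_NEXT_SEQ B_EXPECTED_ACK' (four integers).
After event 0: A_seq=5054 A_ack=2000 B_seq=2000 B_ack=5054
After event 1: A_seq=5054 A_ack=2164 B_seq=2164 B_ack=5054
After event 2: A_seq=5054 A_ack=2164 B_seq=2281 B_ack=5054

5054 2164 2281 5054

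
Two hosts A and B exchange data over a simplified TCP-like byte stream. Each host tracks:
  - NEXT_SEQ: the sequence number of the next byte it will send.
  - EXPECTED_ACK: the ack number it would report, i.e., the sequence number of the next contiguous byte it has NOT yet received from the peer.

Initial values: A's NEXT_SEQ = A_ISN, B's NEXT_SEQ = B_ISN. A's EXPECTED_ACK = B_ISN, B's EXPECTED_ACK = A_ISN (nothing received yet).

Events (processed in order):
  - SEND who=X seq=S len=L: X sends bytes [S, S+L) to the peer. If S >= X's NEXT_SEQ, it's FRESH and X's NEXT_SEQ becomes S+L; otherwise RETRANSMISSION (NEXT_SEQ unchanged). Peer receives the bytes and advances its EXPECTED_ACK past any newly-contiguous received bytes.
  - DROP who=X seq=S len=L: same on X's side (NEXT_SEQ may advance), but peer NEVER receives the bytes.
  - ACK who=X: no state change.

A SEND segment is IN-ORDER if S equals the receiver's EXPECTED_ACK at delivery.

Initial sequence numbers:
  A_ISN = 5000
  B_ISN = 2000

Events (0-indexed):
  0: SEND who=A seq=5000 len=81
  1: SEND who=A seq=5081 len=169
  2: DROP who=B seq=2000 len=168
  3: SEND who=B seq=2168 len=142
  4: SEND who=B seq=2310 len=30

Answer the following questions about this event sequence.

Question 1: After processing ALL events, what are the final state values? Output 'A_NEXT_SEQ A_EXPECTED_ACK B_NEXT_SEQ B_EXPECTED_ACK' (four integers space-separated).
After event 0: A_seq=5081 A_ack=2000 B_seq=2000 B_ack=5081
After event 1: A_seq=5250 A_ack=2000 B_seq=2000 B_ack=5250
After event 2: A_seq=5250 A_ack=2000 B_seq=2168 B_ack=5250
After event 3: A_seq=5250 A_ack=2000 B_seq=2310 B_ack=5250
After event 4: A_seq=5250 A_ack=2000 B_seq=2340 B_ack=5250

Answer: 5250 2000 2340 5250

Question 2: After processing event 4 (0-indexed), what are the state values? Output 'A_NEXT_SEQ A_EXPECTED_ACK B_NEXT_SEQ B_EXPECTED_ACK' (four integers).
After event 0: A_seq=5081 A_ack=2000 B_seq=2000 B_ack=5081
After event 1: A_seq=5250 A_ack=2000 B_seq=2000 B_ack=5250
After event 2: A_seq=5250 A_ack=2000 B_seq=2168 B_ack=5250
After event 3: A_seq=5250 A_ack=2000 B_seq=2310 B_ack=5250
After event 4: A_seq=5250 A_ack=2000 B_seq=2340 B_ack=5250

5250 2000 2340 5250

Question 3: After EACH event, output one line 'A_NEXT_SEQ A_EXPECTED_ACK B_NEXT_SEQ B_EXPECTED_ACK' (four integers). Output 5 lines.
5081 2000 2000 5081
5250 2000 2000 5250
5250 2000 2168 5250
5250 2000 2310 5250
5250 2000 2340 5250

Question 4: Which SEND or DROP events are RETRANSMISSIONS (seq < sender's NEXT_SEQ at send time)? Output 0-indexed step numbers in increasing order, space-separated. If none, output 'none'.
Step 0: SEND seq=5000 -> fresh
Step 1: SEND seq=5081 -> fresh
Step 2: DROP seq=2000 -> fresh
Step 3: SEND seq=2168 -> fresh
Step 4: SEND seq=2310 -> fresh

Answer: none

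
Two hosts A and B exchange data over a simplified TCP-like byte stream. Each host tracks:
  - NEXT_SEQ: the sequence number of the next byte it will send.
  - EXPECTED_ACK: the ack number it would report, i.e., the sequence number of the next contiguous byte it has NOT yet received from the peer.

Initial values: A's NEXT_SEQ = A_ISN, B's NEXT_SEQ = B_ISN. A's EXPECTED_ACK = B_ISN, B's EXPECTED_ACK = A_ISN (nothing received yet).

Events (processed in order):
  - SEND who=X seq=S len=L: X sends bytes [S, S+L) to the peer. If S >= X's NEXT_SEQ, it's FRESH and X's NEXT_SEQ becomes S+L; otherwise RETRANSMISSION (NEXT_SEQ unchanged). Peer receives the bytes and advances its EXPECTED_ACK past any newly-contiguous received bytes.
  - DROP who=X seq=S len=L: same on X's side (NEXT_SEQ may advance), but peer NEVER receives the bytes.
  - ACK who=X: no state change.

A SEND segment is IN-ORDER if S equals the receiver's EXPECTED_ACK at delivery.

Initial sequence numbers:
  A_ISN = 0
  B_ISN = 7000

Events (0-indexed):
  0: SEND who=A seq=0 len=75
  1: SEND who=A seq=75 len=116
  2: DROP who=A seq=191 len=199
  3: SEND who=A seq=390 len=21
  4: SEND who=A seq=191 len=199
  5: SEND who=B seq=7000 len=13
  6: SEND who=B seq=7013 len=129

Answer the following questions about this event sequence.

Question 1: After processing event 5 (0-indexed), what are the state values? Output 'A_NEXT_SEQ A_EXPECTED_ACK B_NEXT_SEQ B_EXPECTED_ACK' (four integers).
After event 0: A_seq=75 A_ack=7000 B_seq=7000 B_ack=75
After event 1: A_seq=191 A_ack=7000 B_seq=7000 B_ack=191
After event 2: A_seq=390 A_ack=7000 B_seq=7000 B_ack=191
After event 3: A_seq=411 A_ack=7000 B_seq=7000 B_ack=191
After event 4: A_seq=411 A_ack=7000 B_seq=7000 B_ack=411
After event 5: A_seq=411 A_ack=7013 B_seq=7013 B_ack=411

411 7013 7013 411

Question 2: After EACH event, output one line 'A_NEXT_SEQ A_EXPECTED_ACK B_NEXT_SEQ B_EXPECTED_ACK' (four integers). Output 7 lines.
75 7000 7000 75
191 7000 7000 191
390 7000 7000 191
411 7000 7000 191
411 7000 7000 411
411 7013 7013 411
411 7142 7142 411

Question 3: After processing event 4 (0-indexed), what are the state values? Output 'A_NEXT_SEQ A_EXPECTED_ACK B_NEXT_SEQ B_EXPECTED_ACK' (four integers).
After event 0: A_seq=75 A_ack=7000 B_seq=7000 B_ack=75
After event 1: A_seq=191 A_ack=7000 B_seq=7000 B_ack=191
After event 2: A_seq=390 A_ack=7000 B_seq=7000 B_ack=191
After event 3: A_seq=411 A_ack=7000 B_seq=7000 B_ack=191
After event 4: A_seq=411 A_ack=7000 B_seq=7000 B_ack=411

411 7000 7000 411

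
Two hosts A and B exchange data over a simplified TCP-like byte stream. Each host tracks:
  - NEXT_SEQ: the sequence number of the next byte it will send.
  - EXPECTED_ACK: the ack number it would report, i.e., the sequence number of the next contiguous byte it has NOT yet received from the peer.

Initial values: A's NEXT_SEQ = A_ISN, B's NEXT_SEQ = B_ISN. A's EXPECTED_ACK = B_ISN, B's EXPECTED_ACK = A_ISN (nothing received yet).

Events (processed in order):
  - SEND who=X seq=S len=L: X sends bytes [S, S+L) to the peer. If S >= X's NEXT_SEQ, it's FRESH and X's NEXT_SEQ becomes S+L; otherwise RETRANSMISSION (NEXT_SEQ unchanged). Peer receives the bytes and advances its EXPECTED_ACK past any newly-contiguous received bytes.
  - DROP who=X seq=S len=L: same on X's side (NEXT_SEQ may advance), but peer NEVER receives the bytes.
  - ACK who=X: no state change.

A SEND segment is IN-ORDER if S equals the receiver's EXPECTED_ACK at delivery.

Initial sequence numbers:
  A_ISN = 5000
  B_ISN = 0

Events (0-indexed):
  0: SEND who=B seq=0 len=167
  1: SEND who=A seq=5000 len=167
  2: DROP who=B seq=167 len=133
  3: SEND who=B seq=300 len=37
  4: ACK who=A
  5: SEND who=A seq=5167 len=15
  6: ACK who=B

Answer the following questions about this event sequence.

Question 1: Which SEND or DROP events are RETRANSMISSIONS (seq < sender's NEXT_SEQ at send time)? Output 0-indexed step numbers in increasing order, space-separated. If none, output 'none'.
Answer: none

Derivation:
Step 0: SEND seq=0 -> fresh
Step 1: SEND seq=5000 -> fresh
Step 2: DROP seq=167 -> fresh
Step 3: SEND seq=300 -> fresh
Step 5: SEND seq=5167 -> fresh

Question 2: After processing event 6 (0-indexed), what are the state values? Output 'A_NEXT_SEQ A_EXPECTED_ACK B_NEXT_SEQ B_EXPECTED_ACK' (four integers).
After event 0: A_seq=5000 A_ack=167 B_seq=167 B_ack=5000
After event 1: A_seq=5167 A_ack=167 B_seq=167 B_ack=5167
After event 2: A_seq=5167 A_ack=167 B_seq=300 B_ack=5167
After event 3: A_seq=5167 A_ack=167 B_seq=337 B_ack=5167
After event 4: A_seq=5167 A_ack=167 B_seq=337 B_ack=5167
After event 5: A_seq=5182 A_ack=167 B_seq=337 B_ack=5182
After event 6: A_seq=5182 A_ack=167 B_seq=337 B_ack=5182

5182 167 337 5182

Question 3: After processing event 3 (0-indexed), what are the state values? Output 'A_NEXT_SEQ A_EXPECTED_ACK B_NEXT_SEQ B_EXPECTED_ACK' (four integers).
After event 0: A_seq=5000 A_ack=167 B_seq=167 B_ack=5000
After event 1: A_seq=5167 A_ack=167 B_seq=167 B_ack=5167
After event 2: A_seq=5167 A_ack=167 B_seq=300 B_ack=5167
After event 3: A_seq=5167 A_ack=167 B_seq=337 B_ack=5167

5167 167 337 5167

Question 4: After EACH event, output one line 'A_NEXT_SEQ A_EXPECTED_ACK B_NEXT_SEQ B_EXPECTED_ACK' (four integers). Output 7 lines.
5000 167 167 5000
5167 167 167 5167
5167 167 300 5167
5167 167 337 5167
5167 167 337 5167
5182 167 337 5182
5182 167 337 5182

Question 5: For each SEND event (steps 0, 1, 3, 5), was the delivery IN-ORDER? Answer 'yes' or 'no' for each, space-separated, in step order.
Step 0: SEND seq=0 -> in-order
Step 1: SEND seq=5000 -> in-order
Step 3: SEND seq=300 -> out-of-order
Step 5: SEND seq=5167 -> in-order

Answer: yes yes no yes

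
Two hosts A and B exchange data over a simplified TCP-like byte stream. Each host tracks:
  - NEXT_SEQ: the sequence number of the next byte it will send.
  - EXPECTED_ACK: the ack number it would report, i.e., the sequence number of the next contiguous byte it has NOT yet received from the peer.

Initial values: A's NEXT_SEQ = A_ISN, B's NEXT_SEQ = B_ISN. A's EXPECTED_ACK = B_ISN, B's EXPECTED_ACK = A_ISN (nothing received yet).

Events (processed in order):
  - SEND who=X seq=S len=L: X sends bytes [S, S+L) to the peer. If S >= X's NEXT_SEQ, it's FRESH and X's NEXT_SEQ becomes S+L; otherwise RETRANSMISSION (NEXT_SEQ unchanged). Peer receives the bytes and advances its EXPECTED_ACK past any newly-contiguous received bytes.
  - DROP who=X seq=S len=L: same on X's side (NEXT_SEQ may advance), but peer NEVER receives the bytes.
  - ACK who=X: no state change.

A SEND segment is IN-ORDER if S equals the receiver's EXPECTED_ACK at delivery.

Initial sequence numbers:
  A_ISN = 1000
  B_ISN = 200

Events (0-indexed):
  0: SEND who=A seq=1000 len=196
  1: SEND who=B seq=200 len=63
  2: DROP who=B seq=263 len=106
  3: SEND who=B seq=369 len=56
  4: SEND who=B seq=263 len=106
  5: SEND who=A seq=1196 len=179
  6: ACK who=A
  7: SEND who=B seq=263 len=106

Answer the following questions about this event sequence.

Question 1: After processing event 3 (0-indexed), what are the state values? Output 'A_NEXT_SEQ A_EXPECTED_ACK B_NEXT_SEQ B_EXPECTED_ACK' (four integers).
After event 0: A_seq=1196 A_ack=200 B_seq=200 B_ack=1196
After event 1: A_seq=1196 A_ack=263 B_seq=263 B_ack=1196
After event 2: A_seq=1196 A_ack=263 B_seq=369 B_ack=1196
After event 3: A_seq=1196 A_ack=263 B_seq=425 B_ack=1196

1196 263 425 1196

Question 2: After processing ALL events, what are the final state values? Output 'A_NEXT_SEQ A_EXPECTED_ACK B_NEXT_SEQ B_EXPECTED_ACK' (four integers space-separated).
After event 0: A_seq=1196 A_ack=200 B_seq=200 B_ack=1196
After event 1: A_seq=1196 A_ack=263 B_seq=263 B_ack=1196
After event 2: A_seq=1196 A_ack=263 B_seq=369 B_ack=1196
After event 3: A_seq=1196 A_ack=263 B_seq=425 B_ack=1196
After event 4: A_seq=1196 A_ack=425 B_seq=425 B_ack=1196
After event 5: A_seq=1375 A_ack=425 B_seq=425 B_ack=1375
After event 6: A_seq=1375 A_ack=425 B_seq=425 B_ack=1375
After event 7: A_seq=1375 A_ack=425 B_seq=425 B_ack=1375

Answer: 1375 425 425 1375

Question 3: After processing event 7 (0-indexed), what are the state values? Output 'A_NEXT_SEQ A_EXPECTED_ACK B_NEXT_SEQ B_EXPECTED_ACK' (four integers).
After event 0: A_seq=1196 A_ack=200 B_seq=200 B_ack=1196
After event 1: A_seq=1196 A_ack=263 B_seq=263 B_ack=1196
After event 2: A_seq=1196 A_ack=263 B_seq=369 B_ack=1196
After event 3: A_seq=1196 A_ack=263 B_seq=425 B_ack=1196
After event 4: A_seq=1196 A_ack=425 B_seq=425 B_ack=1196
After event 5: A_seq=1375 A_ack=425 B_seq=425 B_ack=1375
After event 6: A_seq=1375 A_ack=425 B_seq=425 B_ack=1375
After event 7: A_seq=1375 A_ack=425 B_seq=425 B_ack=1375

1375 425 425 1375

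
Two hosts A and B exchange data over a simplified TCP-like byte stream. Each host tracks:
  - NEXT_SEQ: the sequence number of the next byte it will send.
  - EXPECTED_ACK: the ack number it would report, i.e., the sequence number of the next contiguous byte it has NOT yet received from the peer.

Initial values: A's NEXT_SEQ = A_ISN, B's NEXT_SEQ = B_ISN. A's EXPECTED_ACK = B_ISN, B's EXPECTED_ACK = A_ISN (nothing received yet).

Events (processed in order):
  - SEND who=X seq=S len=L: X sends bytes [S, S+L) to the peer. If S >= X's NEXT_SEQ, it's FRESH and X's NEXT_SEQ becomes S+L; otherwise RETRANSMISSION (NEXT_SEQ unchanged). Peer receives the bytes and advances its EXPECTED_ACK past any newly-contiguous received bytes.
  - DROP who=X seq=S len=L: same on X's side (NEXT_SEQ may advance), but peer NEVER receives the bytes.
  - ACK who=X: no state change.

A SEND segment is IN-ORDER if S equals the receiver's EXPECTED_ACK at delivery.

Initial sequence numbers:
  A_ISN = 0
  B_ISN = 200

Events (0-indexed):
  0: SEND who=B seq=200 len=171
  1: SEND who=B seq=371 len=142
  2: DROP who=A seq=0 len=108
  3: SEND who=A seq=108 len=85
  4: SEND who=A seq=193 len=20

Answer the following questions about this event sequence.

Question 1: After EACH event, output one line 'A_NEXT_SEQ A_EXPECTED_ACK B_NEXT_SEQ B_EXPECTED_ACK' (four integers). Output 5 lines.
0 371 371 0
0 513 513 0
108 513 513 0
193 513 513 0
213 513 513 0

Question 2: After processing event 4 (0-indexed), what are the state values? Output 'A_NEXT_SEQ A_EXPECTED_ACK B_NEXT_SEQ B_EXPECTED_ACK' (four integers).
After event 0: A_seq=0 A_ack=371 B_seq=371 B_ack=0
After event 1: A_seq=0 A_ack=513 B_seq=513 B_ack=0
After event 2: A_seq=108 A_ack=513 B_seq=513 B_ack=0
After event 3: A_seq=193 A_ack=513 B_seq=513 B_ack=0
After event 4: A_seq=213 A_ack=513 B_seq=513 B_ack=0

213 513 513 0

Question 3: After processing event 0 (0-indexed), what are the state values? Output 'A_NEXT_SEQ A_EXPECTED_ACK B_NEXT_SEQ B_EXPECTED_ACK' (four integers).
After event 0: A_seq=0 A_ack=371 B_seq=371 B_ack=0

0 371 371 0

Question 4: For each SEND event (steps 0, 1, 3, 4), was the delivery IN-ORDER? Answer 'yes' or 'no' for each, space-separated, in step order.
Step 0: SEND seq=200 -> in-order
Step 1: SEND seq=371 -> in-order
Step 3: SEND seq=108 -> out-of-order
Step 4: SEND seq=193 -> out-of-order

Answer: yes yes no no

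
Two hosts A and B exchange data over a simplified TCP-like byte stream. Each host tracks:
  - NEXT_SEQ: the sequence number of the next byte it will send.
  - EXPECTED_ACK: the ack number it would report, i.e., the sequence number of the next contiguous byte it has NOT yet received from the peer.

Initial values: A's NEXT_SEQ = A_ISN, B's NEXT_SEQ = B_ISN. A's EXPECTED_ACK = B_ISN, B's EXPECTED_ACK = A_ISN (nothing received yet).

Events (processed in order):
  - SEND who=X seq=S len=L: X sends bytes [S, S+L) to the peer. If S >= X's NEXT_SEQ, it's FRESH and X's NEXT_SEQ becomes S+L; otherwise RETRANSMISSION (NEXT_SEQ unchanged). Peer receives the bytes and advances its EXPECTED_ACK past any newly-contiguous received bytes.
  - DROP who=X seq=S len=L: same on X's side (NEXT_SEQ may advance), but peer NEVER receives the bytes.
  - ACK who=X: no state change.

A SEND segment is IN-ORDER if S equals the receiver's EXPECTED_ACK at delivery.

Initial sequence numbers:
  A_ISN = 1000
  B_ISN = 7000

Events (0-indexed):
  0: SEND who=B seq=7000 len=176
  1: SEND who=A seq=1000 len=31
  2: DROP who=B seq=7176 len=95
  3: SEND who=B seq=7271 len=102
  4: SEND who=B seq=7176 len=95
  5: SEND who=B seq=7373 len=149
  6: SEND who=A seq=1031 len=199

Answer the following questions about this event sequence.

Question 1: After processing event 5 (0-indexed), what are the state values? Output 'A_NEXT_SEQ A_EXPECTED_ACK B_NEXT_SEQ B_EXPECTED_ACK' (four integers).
After event 0: A_seq=1000 A_ack=7176 B_seq=7176 B_ack=1000
After event 1: A_seq=1031 A_ack=7176 B_seq=7176 B_ack=1031
After event 2: A_seq=1031 A_ack=7176 B_seq=7271 B_ack=1031
After event 3: A_seq=1031 A_ack=7176 B_seq=7373 B_ack=1031
After event 4: A_seq=1031 A_ack=7373 B_seq=7373 B_ack=1031
After event 5: A_seq=1031 A_ack=7522 B_seq=7522 B_ack=1031

1031 7522 7522 1031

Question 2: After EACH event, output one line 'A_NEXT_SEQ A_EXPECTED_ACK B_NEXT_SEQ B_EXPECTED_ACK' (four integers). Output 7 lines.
1000 7176 7176 1000
1031 7176 7176 1031
1031 7176 7271 1031
1031 7176 7373 1031
1031 7373 7373 1031
1031 7522 7522 1031
1230 7522 7522 1230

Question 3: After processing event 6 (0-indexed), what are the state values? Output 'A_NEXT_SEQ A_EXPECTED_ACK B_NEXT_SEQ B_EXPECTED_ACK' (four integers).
After event 0: A_seq=1000 A_ack=7176 B_seq=7176 B_ack=1000
After event 1: A_seq=1031 A_ack=7176 B_seq=7176 B_ack=1031
After event 2: A_seq=1031 A_ack=7176 B_seq=7271 B_ack=1031
After event 3: A_seq=1031 A_ack=7176 B_seq=7373 B_ack=1031
After event 4: A_seq=1031 A_ack=7373 B_seq=7373 B_ack=1031
After event 5: A_seq=1031 A_ack=7522 B_seq=7522 B_ack=1031
After event 6: A_seq=1230 A_ack=7522 B_seq=7522 B_ack=1230

1230 7522 7522 1230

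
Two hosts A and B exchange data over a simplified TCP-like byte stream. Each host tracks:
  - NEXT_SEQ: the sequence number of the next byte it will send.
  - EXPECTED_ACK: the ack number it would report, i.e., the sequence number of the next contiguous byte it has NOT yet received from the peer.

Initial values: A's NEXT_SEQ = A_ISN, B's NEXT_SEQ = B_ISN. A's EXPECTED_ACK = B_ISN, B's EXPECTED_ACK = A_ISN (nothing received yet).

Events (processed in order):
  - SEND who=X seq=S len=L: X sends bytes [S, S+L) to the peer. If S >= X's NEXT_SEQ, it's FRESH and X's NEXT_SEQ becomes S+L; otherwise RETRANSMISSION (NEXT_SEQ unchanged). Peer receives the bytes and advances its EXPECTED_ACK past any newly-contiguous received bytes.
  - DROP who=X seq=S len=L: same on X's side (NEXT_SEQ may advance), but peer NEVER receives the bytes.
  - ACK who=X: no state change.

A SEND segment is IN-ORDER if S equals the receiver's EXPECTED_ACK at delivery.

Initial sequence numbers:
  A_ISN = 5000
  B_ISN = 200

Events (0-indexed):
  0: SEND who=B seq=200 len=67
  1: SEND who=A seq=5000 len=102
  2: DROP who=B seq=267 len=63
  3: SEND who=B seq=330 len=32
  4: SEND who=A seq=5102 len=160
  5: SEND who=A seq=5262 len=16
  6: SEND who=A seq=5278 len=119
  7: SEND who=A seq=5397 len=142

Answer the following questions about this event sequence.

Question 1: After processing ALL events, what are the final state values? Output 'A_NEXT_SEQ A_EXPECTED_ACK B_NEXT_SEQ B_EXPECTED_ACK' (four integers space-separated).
Answer: 5539 267 362 5539

Derivation:
After event 0: A_seq=5000 A_ack=267 B_seq=267 B_ack=5000
After event 1: A_seq=5102 A_ack=267 B_seq=267 B_ack=5102
After event 2: A_seq=5102 A_ack=267 B_seq=330 B_ack=5102
After event 3: A_seq=5102 A_ack=267 B_seq=362 B_ack=5102
After event 4: A_seq=5262 A_ack=267 B_seq=362 B_ack=5262
After event 5: A_seq=5278 A_ack=267 B_seq=362 B_ack=5278
After event 6: A_seq=5397 A_ack=267 B_seq=362 B_ack=5397
After event 7: A_seq=5539 A_ack=267 B_seq=362 B_ack=5539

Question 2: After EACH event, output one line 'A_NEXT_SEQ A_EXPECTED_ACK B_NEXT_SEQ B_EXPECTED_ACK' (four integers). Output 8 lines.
5000 267 267 5000
5102 267 267 5102
5102 267 330 5102
5102 267 362 5102
5262 267 362 5262
5278 267 362 5278
5397 267 362 5397
5539 267 362 5539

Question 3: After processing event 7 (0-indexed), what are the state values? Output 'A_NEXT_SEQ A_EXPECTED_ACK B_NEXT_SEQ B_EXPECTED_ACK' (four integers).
After event 0: A_seq=5000 A_ack=267 B_seq=267 B_ack=5000
After event 1: A_seq=5102 A_ack=267 B_seq=267 B_ack=5102
After event 2: A_seq=5102 A_ack=267 B_seq=330 B_ack=5102
After event 3: A_seq=5102 A_ack=267 B_seq=362 B_ack=5102
After event 4: A_seq=5262 A_ack=267 B_seq=362 B_ack=5262
After event 5: A_seq=5278 A_ack=267 B_seq=362 B_ack=5278
After event 6: A_seq=5397 A_ack=267 B_seq=362 B_ack=5397
After event 7: A_seq=5539 A_ack=267 B_seq=362 B_ack=5539

5539 267 362 5539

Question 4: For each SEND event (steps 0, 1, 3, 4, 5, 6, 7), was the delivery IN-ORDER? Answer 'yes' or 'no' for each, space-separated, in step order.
Step 0: SEND seq=200 -> in-order
Step 1: SEND seq=5000 -> in-order
Step 3: SEND seq=330 -> out-of-order
Step 4: SEND seq=5102 -> in-order
Step 5: SEND seq=5262 -> in-order
Step 6: SEND seq=5278 -> in-order
Step 7: SEND seq=5397 -> in-order

Answer: yes yes no yes yes yes yes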